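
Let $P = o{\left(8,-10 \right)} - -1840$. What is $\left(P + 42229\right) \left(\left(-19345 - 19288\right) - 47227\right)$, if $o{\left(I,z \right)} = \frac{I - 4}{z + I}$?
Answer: $-3783592620$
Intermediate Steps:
$o{\left(I,z \right)} = \frac{-4 + I}{I + z}$
$P = 1838$ ($P = \frac{-4 + 8}{8 - 10} - -1840 = \frac{1}{-2} \cdot 4 + 1840 = \left(- \frac{1}{2}\right) 4 + 1840 = -2 + 1840 = 1838$)
$\left(P + 42229\right) \left(\left(-19345 - 19288\right) - 47227\right) = \left(1838 + 42229\right) \left(\left(-19345 - 19288\right) - 47227\right) = 44067 \left(\left(-19345 - 19288\right) - 47227\right) = 44067 \left(-38633 - 47227\right) = 44067 \left(-85860\right) = -3783592620$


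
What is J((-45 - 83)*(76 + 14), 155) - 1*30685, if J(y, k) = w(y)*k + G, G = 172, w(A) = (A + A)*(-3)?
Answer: 10683087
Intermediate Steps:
w(A) = -6*A (w(A) = (2*A)*(-3) = -6*A)
J(y, k) = 172 - 6*k*y (J(y, k) = (-6*y)*k + 172 = -6*k*y + 172 = 172 - 6*k*y)
J((-45 - 83)*(76 + 14), 155) - 1*30685 = (172 - 6*155*(-45 - 83)*(76 + 14)) - 1*30685 = (172 - 6*155*(-128*90)) - 30685 = (172 - 6*155*(-11520)) - 30685 = (172 + 10713600) - 30685 = 10713772 - 30685 = 10683087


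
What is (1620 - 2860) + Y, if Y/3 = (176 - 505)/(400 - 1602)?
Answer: -1489493/1202 ≈ -1239.2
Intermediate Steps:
Y = 987/1202 (Y = 3*((176 - 505)/(400 - 1602)) = 3*(-329/(-1202)) = 3*(-329*(-1/1202)) = 3*(329/1202) = 987/1202 ≈ 0.82113)
(1620 - 2860) + Y = (1620 - 2860) + 987/1202 = -1240 + 987/1202 = -1489493/1202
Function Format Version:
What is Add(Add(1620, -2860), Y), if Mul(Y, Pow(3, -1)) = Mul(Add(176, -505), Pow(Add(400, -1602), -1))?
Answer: Rational(-1489493, 1202) ≈ -1239.2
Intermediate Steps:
Y = Rational(987, 1202) (Y = Mul(3, Mul(Add(176, -505), Pow(Add(400, -1602), -1))) = Mul(3, Mul(-329, Pow(-1202, -1))) = Mul(3, Mul(-329, Rational(-1, 1202))) = Mul(3, Rational(329, 1202)) = Rational(987, 1202) ≈ 0.82113)
Add(Add(1620, -2860), Y) = Add(Add(1620, -2860), Rational(987, 1202)) = Add(-1240, Rational(987, 1202)) = Rational(-1489493, 1202)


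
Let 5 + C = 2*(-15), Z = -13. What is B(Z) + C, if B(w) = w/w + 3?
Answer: -31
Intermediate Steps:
C = -35 (C = -5 + 2*(-15) = -5 - 30 = -35)
B(w) = 4 (B(w) = 1 + 3 = 4)
B(Z) + C = 4 - 35 = -31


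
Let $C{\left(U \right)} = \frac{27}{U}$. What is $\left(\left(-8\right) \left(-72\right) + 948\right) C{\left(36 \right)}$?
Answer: $1143$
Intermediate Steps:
$\left(\left(-8\right) \left(-72\right) + 948\right) C{\left(36 \right)} = \left(\left(-8\right) \left(-72\right) + 948\right) \frac{27}{36} = \left(576 + 948\right) 27 \cdot \frac{1}{36} = 1524 \cdot \frac{3}{4} = 1143$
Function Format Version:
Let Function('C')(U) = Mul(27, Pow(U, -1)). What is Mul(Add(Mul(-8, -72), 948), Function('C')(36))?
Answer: 1143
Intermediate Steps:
Mul(Add(Mul(-8, -72), 948), Function('C')(36)) = Mul(Add(Mul(-8, -72), 948), Mul(27, Pow(36, -1))) = Mul(Add(576, 948), Mul(27, Rational(1, 36))) = Mul(1524, Rational(3, 4)) = 1143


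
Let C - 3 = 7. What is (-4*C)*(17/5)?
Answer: -136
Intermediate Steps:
C = 10 (C = 3 + 7 = 10)
(-4*C)*(17/5) = (-4*10)*(17/5) = -680/5 = -40*17/5 = -136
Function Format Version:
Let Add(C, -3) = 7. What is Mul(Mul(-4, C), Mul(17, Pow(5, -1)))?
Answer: -136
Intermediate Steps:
C = 10 (C = Add(3, 7) = 10)
Mul(Mul(-4, C), Mul(17, Pow(5, -1))) = Mul(Mul(-4, 10), Mul(17, Pow(5, -1))) = Mul(-40, Mul(17, Rational(1, 5))) = Mul(-40, Rational(17, 5)) = -136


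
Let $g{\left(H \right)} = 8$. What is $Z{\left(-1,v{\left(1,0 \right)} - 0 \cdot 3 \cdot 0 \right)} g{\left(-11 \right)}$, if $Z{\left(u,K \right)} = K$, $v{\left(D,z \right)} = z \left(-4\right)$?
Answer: $0$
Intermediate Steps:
$v{\left(D,z \right)} = - 4 z$
$Z{\left(-1,v{\left(1,0 \right)} - 0 \cdot 3 \cdot 0 \right)} g{\left(-11 \right)} = \left(\left(-4\right) 0 - 0 \cdot 3 \cdot 0\right) 8 = \left(0 - 0 \cdot 0\right) 8 = \left(0 - 0\right) 8 = \left(0 + 0\right) 8 = 0 \cdot 8 = 0$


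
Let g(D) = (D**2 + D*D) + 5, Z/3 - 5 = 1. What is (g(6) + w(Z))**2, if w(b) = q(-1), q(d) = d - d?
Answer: 5929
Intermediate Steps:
Z = 18 (Z = 15 + 3*1 = 15 + 3 = 18)
q(d) = 0
w(b) = 0
g(D) = 5 + 2*D**2 (g(D) = (D**2 + D**2) + 5 = 2*D**2 + 5 = 5 + 2*D**2)
(g(6) + w(Z))**2 = ((5 + 2*6**2) + 0)**2 = ((5 + 2*36) + 0)**2 = ((5 + 72) + 0)**2 = (77 + 0)**2 = 77**2 = 5929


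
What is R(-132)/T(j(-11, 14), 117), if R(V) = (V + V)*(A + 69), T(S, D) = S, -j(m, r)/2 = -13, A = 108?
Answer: -23364/13 ≈ -1797.2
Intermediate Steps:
j(m, r) = 26 (j(m, r) = -2*(-13) = 26)
R(V) = 354*V (R(V) = (V + V)*(108 + 69) = (2*V)*177 = 354*V)
R(-132)/T(j(-11, 14), 117) = (354*(-132))/26 = -46728*1/26 = -23364/13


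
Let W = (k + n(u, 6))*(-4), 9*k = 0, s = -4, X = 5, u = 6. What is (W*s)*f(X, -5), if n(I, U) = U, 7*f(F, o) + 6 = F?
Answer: -96/7 ≈ -13.714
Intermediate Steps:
f(F, o) = -6/7 + F/7
k = 0 (k = (⅑)*0 = 0)
W = -24 (W = (0 + 6)*(-4) = 6*(-4) = -24)
(W*s)*f(X, -5) = (-24*(-4))*(-6/7 + (⅐)*5) = 96*(-6/7 + 5/7) = 96*(-⅐) = -96/7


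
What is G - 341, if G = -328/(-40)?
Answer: -1664/5 ≈ -332.80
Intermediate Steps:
G = 41/5 (G = -328*(-1/40) = 41/5 ≈ 8.2000)
G - 341 = 41/5 - 341 = -1664/5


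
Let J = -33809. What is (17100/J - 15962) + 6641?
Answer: -315150789/33809 ≈ -9321.5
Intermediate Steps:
(17100/J - 15962) + 6641 = (17100/(-33809) - 15962) + 6641 = (17100*(-1/33809) - 15962) + 6641 = (-17100/33809 - 15962) + 6641 = -539676358/33809 + 6641 = -315150789/33809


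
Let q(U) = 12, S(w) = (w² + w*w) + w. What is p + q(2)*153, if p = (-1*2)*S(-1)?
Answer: 1834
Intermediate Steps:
S(w) = w + 2*w² (S(w) = (w² + w²) + w = 2*w² + w = w + 2*w²)
p = -2 (p = (-1*2)*(-(1 + 2*(-1))) = -(-2)*(1 - 2) = -(-2)*(-1) = -2*1 = -2)
p + q(2)*153 = -2 + 12*153 = -2 + 1836 = 1834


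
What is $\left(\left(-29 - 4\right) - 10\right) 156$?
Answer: $-6708$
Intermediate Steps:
$\left(\left(-29 - 4\right) - 10\right) 156 = \left(-33 - 10\right) 156 = \left(-43\right) 156 = -6708$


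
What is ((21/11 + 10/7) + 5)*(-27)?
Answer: -17334/77 ≈ -225.12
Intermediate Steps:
((21/11 + 10/7) + 5)*(-27) = (257/77 + 5)*(-27) = (642/77)*(-27) = -17334/77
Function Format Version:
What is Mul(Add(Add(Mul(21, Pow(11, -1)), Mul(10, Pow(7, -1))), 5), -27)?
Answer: Rational(-17334, 77) ≈ -225.12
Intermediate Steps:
Mul(Add(Add(Mul(21, Pow(11, -1)), Mul(10, Pow(7, -1))), 5), -27) = Mul(Add(Add(Mul(21, Rational(1, 11)), Mul(10, Rational(1, 7))), 5), -27) = Mul(Add(Add(Rational(21, 11), Rational(10, 7)), 5), -27) = Mul(Add(Rational(257, 77), 5), -27) = Mul(Rational(642, 77), -27) = Rational(-17334, 77)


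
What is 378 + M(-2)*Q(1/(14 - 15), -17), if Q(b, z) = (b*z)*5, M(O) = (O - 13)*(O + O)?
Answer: 5478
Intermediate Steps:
M(O) = 2*O*(-13 + O) (M(O) = (-13 + O)*(2*O) = 2*O*(-13 + O))
Q(b, z) = 5*b*z
378 + M(-2)*Q(1/(14 - 15), -17) = 378 + (2*(-2)*(-13 - 2))*(5*(-17)/(14 - 15)) = 378 + (2*(-2)*(-15))*(5*(-17)/(-1)) = 378 + 60*(5*(-1)*(-17)) = 378 + 60*85 = 378 + 5100 = 5478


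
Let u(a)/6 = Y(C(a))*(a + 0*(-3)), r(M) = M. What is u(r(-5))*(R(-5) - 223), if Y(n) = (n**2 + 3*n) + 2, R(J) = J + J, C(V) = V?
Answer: 83880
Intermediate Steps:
R(J) = 2*J
Y(n) = 2 + n**2 + 3*n
u(a) = 6*a*(2 + a**2 + 3*a) (u(a) = 6*((2 + a**2 + 3*a)*(a + 0*(-3))) = 6*((2 + a**2 + 3*a)*(a + 0)) = 6*((2 + a**2 + 3*a)*a) = 6*(a*(2 + a**2 + 3*a)) = 6*a*(2 + a**2 + 3*a))
u(r(-5))*(R(-5) - 223) = (6*(-5)*(2 + (-5)**2 + 3*(-5)))*(2*(-5) - 223) = (6*(-5)*(2 + 25 - 15))*(-10 - 223) = (6*(-5)*12)*(-233) = -360*(-233) = 83880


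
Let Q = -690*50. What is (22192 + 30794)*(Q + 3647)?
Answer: -1634777058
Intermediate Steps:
Q = -34500
(22192 + 30794)*(Q + 3647) = (22192 + 30794)*(-34500 + 3647) = 52986*(-30853) = -1634777058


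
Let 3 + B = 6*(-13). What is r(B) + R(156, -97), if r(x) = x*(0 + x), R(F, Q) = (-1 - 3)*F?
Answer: 5937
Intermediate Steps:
R(F, Q) = -4*F
B = -81 (B = -3 + 6*(-13) = -3 - 78 = -81)
r(x) = x² (r(x) = x*x = x²)
r(B) + R(156, -97) = (-81)² - 4*156 = 6561 - 624 = 5937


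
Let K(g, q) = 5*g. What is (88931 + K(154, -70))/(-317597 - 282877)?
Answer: -89701/600474 ≈ -0.14938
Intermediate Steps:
(88931 + K(154, -70))/(-317597 - 282877) = (88931 + 5*154)/(-317597 - 282877) = (88931 + 770)/(-600474) = 89701*(-1/600474) = -89701/600474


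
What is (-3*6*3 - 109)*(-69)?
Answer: 11247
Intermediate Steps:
(-3*6*3 - 109)*(-69) = (-18*3 - 109)*(-69) = (-54 - 109)*(-69) = -163*(-69) = 11247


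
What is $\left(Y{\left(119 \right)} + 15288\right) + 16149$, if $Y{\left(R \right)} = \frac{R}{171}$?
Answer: $\frac{5375846}{171} \approx 31438.0$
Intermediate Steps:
$Y{\left(R \right)} = \frac{R}{171}$ ($Y{\left(R \right)} = R \frac{1}{171} = \frac{R}{171}$)
$\left(Y{\left(119 \right)} + 15288\right) + 16149 = \left(\frac{1}{171} \cdot 119 + 15288\right) + 16149 = \left(\frac{119}{171} + 15288\right) + 16149 = \frac{2614367}{171} + 16149 = \frac{5375846}{171}$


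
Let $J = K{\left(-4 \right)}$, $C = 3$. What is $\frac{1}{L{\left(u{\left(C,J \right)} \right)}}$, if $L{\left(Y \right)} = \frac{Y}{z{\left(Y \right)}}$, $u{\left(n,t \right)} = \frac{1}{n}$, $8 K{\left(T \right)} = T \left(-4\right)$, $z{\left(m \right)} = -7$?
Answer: $-21$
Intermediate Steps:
$K{\left(T \right)} = - \frac{T}{2}$ ($K{\left(T \right)} = \frac{T \left(-4\right)}{8} = \frac{\left(-4\right) T}{8} = - \frac{T}{2}$)
$J = 2$ ($J = \left(- \frac{1}{2}\right) \left(-4\right) = 2$)
$L{\left(Y \right)} = - \frac{Y}{7}$ ($L{\left(Y \right)} = \frac{Y}{-7} = Y \left(- \frac{1}{7}\right) = - \frac{Y}{7}$)
$\frac{1}{L{\left(u{\left(C,J \right)} \right)}} = \frac{1}{\left(- \frac{1}{7}\right) \frac{1}{3}} = \frac{1}{- \frac{1}{21}} = -21$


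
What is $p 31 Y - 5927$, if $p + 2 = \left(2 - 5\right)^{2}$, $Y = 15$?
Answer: $-2672$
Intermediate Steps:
$p = 7$ ($p = -2 + \left(2 - 5\right)^{2} = -2 + \left(-3\right)^{2} = -2 + 9 = 7$)
$p 31 Y - 5927 = 7 \cdot 31 \cdot 15 - 5927 = 217 \cdot 15 - 5927 = 3255 - 5927 = -2672$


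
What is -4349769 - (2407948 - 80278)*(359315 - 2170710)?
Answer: 4216325449881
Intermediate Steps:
-4349769 - (2407948 - 80278)*(359315 - 2170710) = -4349769 - 2327670*(-1811395) = -4349769 - 1*(-4216329799650) = -4349769 + 4216329799650 = 4216325449881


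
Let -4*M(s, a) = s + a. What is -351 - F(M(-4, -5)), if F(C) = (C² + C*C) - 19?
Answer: -2737/8 ≈ -342.13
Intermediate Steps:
M(s, a) = -a/4 - s/4 (M(s, a) = -(s + a)/4 = -(a + s)/4 = -a/4 - s/4)
F(C) = -19 + 2*C² (F(C) = (C² + C²) - 19 = 2*C² - 19 = -19 + 2*C²)
-351 - F(M(-4, -5)) = -351 - (-19 + 2*(-¼*(-5) - ¼*(-4))²) = -351 - (-19 + 2*(5/4 + 1)²) = -351 - (-19 + 2*(9/4)²) = -351 - (-19 + 2*(81/16)) = -351 - (-19 + 81/8) = -351 - 1*(-71/8) = -351 + 71/8 = -2737/8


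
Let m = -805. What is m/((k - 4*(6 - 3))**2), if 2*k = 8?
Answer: -805/64 ≈ -12.578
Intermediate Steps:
k = 4 (k = (1/2)*8 = 4)
m/((k - 4*(6 - 3))**2) = -805/(4 - 4*(6 - 3))**2 = -805/(4 - 4*3)**2 = -805/(4 - 12)**2 = -805/((-8)**2) = -805/64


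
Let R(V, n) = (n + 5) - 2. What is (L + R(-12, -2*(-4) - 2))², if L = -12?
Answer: 9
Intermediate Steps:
R(V, n) = 3 + n (R(V, n) = (5 + n) - 2 = 3 + n)
(L + R(-12, -2*(-4) - 2))² = (-12 + (3 + (-2*(-4) - 2)))² = (-12 + (3 + (8 - 2)))² = (-12 + (3 + 6))² = (-12 + 9)² = (-3)² = 9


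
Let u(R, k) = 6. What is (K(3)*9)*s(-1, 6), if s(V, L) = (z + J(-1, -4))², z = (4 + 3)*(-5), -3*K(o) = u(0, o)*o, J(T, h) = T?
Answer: -69984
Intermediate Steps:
K(o) = -2*o
z = -35 (z = 7*(-5) = -35)
s(V, L) = 1296 (s(V, L) = (-35 - 1)² = (-36)² = 1296)
(K(3)*9)*s(-1, 6) = (-2*3*9)*1296 = -6*9*1296 = -54*1296 = -69984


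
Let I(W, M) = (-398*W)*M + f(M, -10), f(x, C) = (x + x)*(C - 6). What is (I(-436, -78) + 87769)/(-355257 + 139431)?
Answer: 13444919/215826 ≈ 62.295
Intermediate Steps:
f(x, C) = 2*x*(-6 + C) (f(x, C) = (2*x)*(-6 + C) = 2*x*(-6 + C))
I(W, M) = -32*M - 398*M*W (I(W, M) = (-398*W)*M + 2*M*(-6 - 10) = -398*M*W + 2*M*(-16) = -398*M*W - 32*M = -32*M - 398*M*W)
(I(-436, -78) + 87769)/(-355257 + 139431) = (2*(-78)*(-16 - 199*(-436)) + 87769)/(-355257 + 139431) = (2*(-78)*(-16 + 86764) + 87769)/(-215826) = (2*(-78)*86748 + 87769)*(-1/215826) = (-13532688 + 87769)*(-1/215826) = -13444919*(-1/215826) = 13444919/215826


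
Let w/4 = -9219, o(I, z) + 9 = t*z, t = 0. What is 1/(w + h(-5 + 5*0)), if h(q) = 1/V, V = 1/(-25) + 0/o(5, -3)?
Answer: -1/36901 ≈ -2.7100e-5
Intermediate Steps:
o(I, z) = -9 (o(I, z) = -9 + 0*z = -9 + 0 = -9)
w = -36876 (w = 4*(-9219) = -36876)
V = -1/25 (V = 1/(-25) + 0/(-9) = 1*(-1/25) + 0*(-⅑) = -1/25 + 0 = -1/25 ≈ -0.040000)
h(q) = -25 (h(q) = 1/(-1/25) = -25)
1/(w + h(-5 + 5*0)) = 1/(-36876 - 25) = 1/(-36901) = -1/36901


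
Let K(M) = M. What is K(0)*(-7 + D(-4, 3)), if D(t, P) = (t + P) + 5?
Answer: 0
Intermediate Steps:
D(t, P) = 5 + P + t (D(t, P) = (P + t) + 5 = 5 + P + t)
K(0)*(-7 + D(-4, 3)) = 0*(-7 + (5 + 3 - 4)) = 0*(-7 + 4) = 0*(-3) = 0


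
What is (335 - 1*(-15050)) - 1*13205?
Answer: 2180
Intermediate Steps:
(335 - 1*(-15050)) - 1*13205 = (335 + 15050) - 13205 = 15385 - 13205 = 2180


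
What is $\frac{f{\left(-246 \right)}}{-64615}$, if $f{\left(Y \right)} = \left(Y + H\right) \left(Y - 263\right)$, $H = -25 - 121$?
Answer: $- \frac{199528}{64615} \approx -3.088$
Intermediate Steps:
$H = -146$ ($H = -25 - 121 = -146$)
$f{\left(Y \right)} = \left(-263 + Y\right) \left(-146 + Y\right)$ ($f{\left(Y \right)} = \left(Y - 146\right) \left(Y - 263\right) = \left(-146 + Y\right) \left(-263 + Y\right) = \left(-263 + Y\right) \left(-146 + Y\right)$)
$\frac{f{\left(-246 \right)}}{-64615} = \frac{38398 + \left(-246\right)^{2} - -100614}{-64615} = \left(38398 + 60516 + 100614\right) \left(- \frac{1}{64615}\right) = 199528 \left(- \frac{1}{64615}\right) = - \frac{199528}{64615}$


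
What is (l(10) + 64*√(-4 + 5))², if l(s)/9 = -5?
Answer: 361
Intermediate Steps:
l(s) = -45 (l(s) = 9*(-5) = -45)
(l(10) + 64*√(-4 + 5))² = (-45 + 64*√(-4 + 5))² = (-45 + 64*√1)² = (-45 + 64*1)² = (-45 + 64)² = 19² = 361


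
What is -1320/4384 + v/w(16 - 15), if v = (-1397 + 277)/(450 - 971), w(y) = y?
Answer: 527795/285508 ≈ 1.8486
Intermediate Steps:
v = 1120/521 (v = -1120/(-521) = -1120*(-1/521) = 1120/521 ≈ 2.1497)
-1320/4384 + v/w(16 - 15) = -1320/4384 + 1120/(521*(16 - 15)) = -1320*1/4384 + (1120/521)/1 = -165/548 + (1120/521)*1 = -165/548 + 1120/521 = 527795/285508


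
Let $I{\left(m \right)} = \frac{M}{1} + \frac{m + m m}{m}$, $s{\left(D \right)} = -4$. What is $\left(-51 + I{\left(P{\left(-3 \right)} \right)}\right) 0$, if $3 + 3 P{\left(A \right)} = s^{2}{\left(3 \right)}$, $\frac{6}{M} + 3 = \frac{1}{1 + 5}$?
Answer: $0$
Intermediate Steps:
$M = - \frac{36}{17}$ ($M = \frac{6}{-3 + \frac{1}{1 + 5}} = \frac{6}{-3 + \frac{1}{6}} = \frac{6}{- \frac{17}{6}} = 6 \left(- \frac{6}{17}\right) = - \frac{36}{17} \approx -2.1176$)
$P{\left(A \right)} = \frac{13}{3}$ ($P{\left(A \right)} = -1 + \frac{\left(-4\right)^{2}}{3} = -1 + \frac{1}{3} \cdot 16 = -1 + \frac{16}{3} = \frac{13}{3}$)
$I{\left(m \right)} = - \frac{36}{17} + \frac{m + m^{2}}{m}$ ($I{\left(m \right)} = - \frac{36}{17 \cdot 1} + \frac{m + m m}{m} = \left(- \frac{36}{17}\right) 1 + \frac{m + m^{2}}{m} = - \frac{36}{17} + \frac{m + m^{2}}{m}$)
$\left(-51 + I{\left(P{\left(-3 \right)} \right)}\right) 0 = \left(-51 + \left(- \frac{19}{17} + \frac{13}{3}\right)\right) 0 = \left(-51 + \frac{164}{51}\right) 0 = \left(- \frac{2437}{51}\right) 0 = 0$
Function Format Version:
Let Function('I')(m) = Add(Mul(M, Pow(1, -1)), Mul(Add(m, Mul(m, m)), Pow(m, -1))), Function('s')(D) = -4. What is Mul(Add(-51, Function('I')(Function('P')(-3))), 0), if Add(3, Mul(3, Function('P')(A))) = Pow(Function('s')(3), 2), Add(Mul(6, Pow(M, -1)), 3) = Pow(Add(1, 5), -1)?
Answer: 0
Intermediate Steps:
M = Rational(-36, 17) (M = Mul(6, Pow(Add(-3, Pow(Add(1, 5), -1)), -1)) = Mul(6, Pow(Add(-3, Pow(6, -1)), -1)) = Mul(6, Pow(Add(-3, Rational(1, 6)), -1)) = Mul(6, Pow(Rational(-17, 6), -1)) = Mul(6, Rational(-6, 17)) = Rational(-36, 17) ≈ -2.1176)
Function('P')(A) = Rational(13, 3) (Function('P')(A) = Add(-1, Mul(Rational(1, 3), Pow(-4, 2))) = Add(-1, Mul(Rational(1, 3), 16)) = Add(-1, Rational(16, 3)) = Rational(13, 3))
Function('I')(m) = Add(Rational(-36, 17), Mul(Pow(m, -1), Add(m, Pow(m, 2)))) (Function('I')(m) = Add(Mul(Rational(-36, 17), Pow(1, -1)), Mul(Add(m, Mul(m, m)), Pow(m, -1))) = Add(Mul(Rational(-36, 17), 1), Mul(Add(m, Pow(m, 2)), Pow(m, -1))) = Add(Rational(-36, 17), Mul(Pow(m, -1), Add(m, Pow(m, 2)))))
Mul(Add(-51, Function('I')(Function('P')(-3))), 0) = Mul(Add(-51, Add(Rational(-19, 17), Rational(13, 3))), 0) = Mul(Add(-51, Rational(164, 51)), 0) = Mul(Rational(-2437, 51), 0) = 0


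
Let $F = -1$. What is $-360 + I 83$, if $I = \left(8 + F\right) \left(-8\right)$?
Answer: $-5008$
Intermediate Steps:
$I = -56$ ($I = \left(8 - 1\right) \left(-8\right) = 7 \left(-8\right) = -56$)
$-360 + I 83 = -360 - 4648 = -5008$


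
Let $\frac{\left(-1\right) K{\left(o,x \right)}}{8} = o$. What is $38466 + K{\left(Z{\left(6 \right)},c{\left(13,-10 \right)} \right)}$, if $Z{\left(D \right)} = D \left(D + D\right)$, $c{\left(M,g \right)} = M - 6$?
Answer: $37890$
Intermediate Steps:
$c{\left(M,g \right)} = -6 + M$ ($c{\left(M,g \right)} = M - 6 = -6 + M$)
$Z{\left(D \right)} = 2 D^{2}$ ($Z{\left(D \right)} = D 2 D = 2 D^{2}$)
$K{\left(o,x \right)} = - 8 o$
$38466 + K{\left(Z{\left(6 \right)},c{\left(13,-10 \right)} \right)} = 38466 - 8 \cdot 2 \cdot 6^{2} = 38466 - 8 \cdot 2 \cdot 36 = 38466 - 576 = 37890$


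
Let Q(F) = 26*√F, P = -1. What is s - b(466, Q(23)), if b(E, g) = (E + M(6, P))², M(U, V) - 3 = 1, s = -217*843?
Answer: -403831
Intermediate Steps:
s = -182931
M(U, V) = 4 (M(U, V) = 3 + 1 = 4)
b(E, g) = (4 + E)² (b(E, g) = (E + 4)² = (4 + E)²)
s - b(466, Q(23)) = -182931 - (4 + 466)² = -182931 - 1*470² = -182931 - 1*220900 = -182931 - 220900 = -403831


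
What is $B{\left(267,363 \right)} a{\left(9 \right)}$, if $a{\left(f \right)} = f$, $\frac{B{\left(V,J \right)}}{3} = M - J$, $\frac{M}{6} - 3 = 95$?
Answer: $6075$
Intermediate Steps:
$M = 588$ ($M = 18 + 6 \cdot 95 = 18 + 570 = 588$)
$B{\left(V,J \right)} = 1764 - 3 J$ ($B{\left(V,J \right)} = 3 \left(588 - J\right) = 1764 - 3 J$)
$B{\left(267,363 \right)} a{\left(9 \right)} = \left(1764 - 1089\right) 9 = 675 \cdot 9 = 6075$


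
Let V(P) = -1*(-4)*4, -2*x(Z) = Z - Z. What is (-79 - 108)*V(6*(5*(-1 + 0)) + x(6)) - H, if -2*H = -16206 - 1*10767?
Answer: -32957/2 ≈ -16479.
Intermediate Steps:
x(Z) = 0 (x(Z) = -(Z - Z)/2 = -½*0 = 0)
V(P) = 16 (V(P) = 4*4 = 16)
H = 26973/2 (H = -(-16206 - 1*10767)/2 = -(-16206 - 10767)/2 = -½*(-26973) = 26973/2 ≈ 13487.)
(-79 - 108)*V(6*(5*(-1 + 0)) + x(6)) - H = (-79 - 108)*16 - 1*26973/2 = -187*16 - 26973/2 = -2992 - 26973/2 = -32957/2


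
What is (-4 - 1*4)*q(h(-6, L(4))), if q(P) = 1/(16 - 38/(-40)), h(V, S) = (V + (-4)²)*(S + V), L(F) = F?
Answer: -160/339 ≈ -0.47198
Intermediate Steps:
h(V, S) = (16 + V)*(S + V) (h(V, S) = (V + 16)*(S + V) = (16 + V)*(S + V))
q(P) = 20/339 (q(P) = 1/(16 - 38*(-1/40)) = 1/(16 + 19/20) = 1/(339/20) = 20/339)
(-4 - 1*4)*q(h(-6, L(4))) = (-4 - 1*4)*(20/339) = (-4 - 4)*(20/339) = -8*20/339 = -160/339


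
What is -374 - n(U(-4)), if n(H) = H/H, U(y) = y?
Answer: -375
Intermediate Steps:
n(H) = 1
-374 - n(U(-4)) = -374 - 1*1 = -374 - 1 = -375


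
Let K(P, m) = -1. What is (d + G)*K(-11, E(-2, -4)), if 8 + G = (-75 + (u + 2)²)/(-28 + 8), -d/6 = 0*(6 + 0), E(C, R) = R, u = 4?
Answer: 121/20 ≈ 6.0500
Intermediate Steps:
d = 0 (d = -0*(6 + 0) = -0*6 = -6*0 = 0)
G = -121/20 (G = -8 + (-75 + (4 + 2)²)/(-28 + 8) = -8 + (-75 + 6²)/(-20) = -8 + (-75 + 36)*(-1/20) = -8 - 39*(-1/20) = -8 + 39/20 = -121/20 ≈ -6.0500)
(d + G)*K(-11, E(-2, -4)) = (0 - 121/20)*(-1) = -121/20*(-1) = 121/20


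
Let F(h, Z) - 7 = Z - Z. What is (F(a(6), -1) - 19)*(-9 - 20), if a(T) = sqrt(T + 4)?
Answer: 348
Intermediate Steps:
a(T) = sqrt(4 + T)
F(h, Z) = 7 (F(h, Z) = 7 + (Z - Z) = 7 + 0 = 7)
(F(a(6), -1) - 19)*(-9 - 20) = (7 - 19)*(-9 - 20) = -12*(-29) = 348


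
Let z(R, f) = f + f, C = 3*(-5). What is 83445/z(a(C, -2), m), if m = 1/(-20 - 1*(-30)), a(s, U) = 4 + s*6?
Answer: 417225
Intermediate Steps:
C = -15
a(s, U) = 4 + 6*s
m = ⅒ (m = 1/(-20 + 30) = 1/10 = ⅒ ≈ 0.10000)
z(R, f) = 2*f
83445/z(a(C, -2), m) = 83445/((2*(⅒))) = 83445/(⅕) = 83445*5 = 417225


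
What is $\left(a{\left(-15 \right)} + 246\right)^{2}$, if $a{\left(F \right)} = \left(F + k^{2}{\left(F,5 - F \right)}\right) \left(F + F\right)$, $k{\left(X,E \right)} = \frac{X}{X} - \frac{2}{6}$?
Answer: $\frac{4194304}{9} \approx 4.6603 \cdot 10^{5}$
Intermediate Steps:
$k{\left(X,E \right)} = \frac{2}{3}$ ($k{\left(X,E \right)} = 1 - \frac{1}{3} = \frac{2}{3}$)
$a{\left(F \right)} = 2 F \left(\frac{4}{9} + F\right)$ ($a{\left(F \right)} = \left(F + \left(\frac{2}{3}\right)^{2}\right) \left(F + F\right) = \left(F + \frac{4}{9}\right) 2 F = \left(\frac{4}{9} + F\right) 2 F = 2 F \left(\frac{4}{9} + F\right)$)
$\left(a{\left(-15 \right)} + 246\right)^{2} = \left(\frac{2}{9} \left(-15\right) \left(4 + 9 \left(-15\right)\right) + 246\right)^{2} = \left(\frac{2}{9} \left(-15\right) \left(4 - 135\right) + 246\right)^{2} = \left(\frac{2}{9} \left(-15\right) \left(-131\right) + 246\right)^{2} = \left(\frac{1310}{3} + 246\right)^{2} = \left(\frac{2048}{3}\right)^{2} = \frac{4194304}{9}$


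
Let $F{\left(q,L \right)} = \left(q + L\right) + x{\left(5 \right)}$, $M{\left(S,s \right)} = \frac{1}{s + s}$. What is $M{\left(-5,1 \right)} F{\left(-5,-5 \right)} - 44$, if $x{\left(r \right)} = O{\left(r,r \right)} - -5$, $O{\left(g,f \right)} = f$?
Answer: $-44$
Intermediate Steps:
$M{\left(S,s \right)} = \frac{1}{2 s}$
$x{\left(r \right)} = 5 + r$ ($x{\left(r \right)} = r - -5 = r + 5 = 5 + r$)
$F{\left(q,L \right)} = 10 + L + q$ ($F{\left(q,L \right)} = \left(q + L\right) + \left(5 + 5\right) = \left(L + q\right) + 10 = 10 + L + q$)
$M{\left(-5,1 \right)} F{\left(-5,-5 \right)} - 44 = \frac{1}{2 \cdot 1} \left(10 - 5 - 5\right) - 44 = \frac{1}{2} \cdot 1 \cdot 0 - 44 = \frac{1}{2} \cdot 0 - 44 = 0 - 44 = -44$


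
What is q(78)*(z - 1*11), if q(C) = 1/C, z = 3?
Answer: -4/39 ≈ -0.10256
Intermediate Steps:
q(78)*(z - 1*11) = (3 - 1*11)/78 = (3 - 11)/78 = (1/78)*(-8) = -4/39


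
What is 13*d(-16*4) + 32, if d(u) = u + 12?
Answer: -644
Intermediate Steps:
d(u) = 12 + u
13*d(-16*4) + 32 = 13*(12 - 16*4) + 32 = 13*(12 - 64) + 32 = 13*(-52) + 32 = -676 + 32 = -644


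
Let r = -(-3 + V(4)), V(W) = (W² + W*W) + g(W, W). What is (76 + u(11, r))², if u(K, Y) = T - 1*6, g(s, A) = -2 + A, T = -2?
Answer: 4624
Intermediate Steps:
V(W) = -2 + W + 2*W² (V(W) = (W² + W*W) + (-2 + W) = (W² + W²) + (-2 + W) = 2*W² + (-2 + W) = -2 + W + 2*W²)
r = -31 (r = -(-3 + (-2 + 4 + 2*4²)) = -(-3 + (-2 + 4 + 2*16)) = -(-3 + (-2 + 4 + 32)) = -(-3 + 34) = -1*31 = -31)
u(K, Y) = -8 (u(K, Y) = -2 - 1*6 = -2 - 6 = -8)
(76 + u(11, r))² = (76 - 8)² = 68² = 4624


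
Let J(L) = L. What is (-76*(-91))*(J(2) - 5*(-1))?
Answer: 48412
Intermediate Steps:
(-76*(-91))*(J(2) - 5*(-1)) = (-76*(-91))*(2 - 5*(-1)) = 6916*(2 + 5) = 6916*7 = 48412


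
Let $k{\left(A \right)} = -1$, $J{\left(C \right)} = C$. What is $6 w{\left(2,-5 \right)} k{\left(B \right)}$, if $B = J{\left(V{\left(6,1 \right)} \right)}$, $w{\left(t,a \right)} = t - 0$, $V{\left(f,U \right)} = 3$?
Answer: $-12$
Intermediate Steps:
$w{\left(t,a \right)} = t$ ($w{\left(t,a \right)} = t + 0 = t$)
$B = 3$
$6 w{\left(2,-5 \right)} k{\left(B \right)} = 6 \cdot 2 \left(-1\right) = 12 \left(-1\right) = -12$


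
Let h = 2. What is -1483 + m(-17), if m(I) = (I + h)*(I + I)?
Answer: -973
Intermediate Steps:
m(I) = 2*I*(2 + I) (m(I) = (I + 2)*(I + I) = (2 + I)*(2*I) = 2*I*(2 + I))
-1483 + m(-17) = -1483 + 2*(-17)*(2 - 17) = -1483 + 2*(-17)*(-15) = -1483 + 510 = -973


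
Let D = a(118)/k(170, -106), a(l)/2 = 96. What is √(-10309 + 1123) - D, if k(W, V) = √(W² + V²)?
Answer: -48*√10034/5017 + I*√9186 ≈ -0.95837 + 95.844*I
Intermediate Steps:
a(l) = 192 (a(l) = 2*96 = 192)
k(W, V) = √(V² + W²)
D = 48*√10034/5017 (D = 192/(√((-106)² + 170²)) = 192/(√(11236 + 28900)) = 192/(√40136) = 192/((2*√10034)) = 192*(√10034/20068) = 48*√10034/5017 ≈ 0.95837)
√(-10309 + 1123) - D = √(-10309 + 1123) - 48*√10034/5017 = √(-9186) - 48*√10034/5017 = I*√9186 - 48*√10034/5017 = -48*√10034/5017 + I*√9186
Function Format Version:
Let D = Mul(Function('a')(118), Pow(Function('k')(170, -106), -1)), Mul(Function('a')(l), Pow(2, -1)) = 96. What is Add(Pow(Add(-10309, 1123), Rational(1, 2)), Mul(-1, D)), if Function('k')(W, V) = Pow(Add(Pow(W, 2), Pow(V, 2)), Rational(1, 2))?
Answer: Add(Mul(Rational(-48, 5017), Pow(10034, Rational(1, 2))), Mul(I, Pow(9186, Rational(1, 2)))) ≈ Add(-0.95837, Mul(95.844, I))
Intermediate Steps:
Function('a')(l) = 192 (Function('a')(l) = Mul(2, 96) = 192)
Function('k')(W, V) = Pow(Add(Pow(V, 2), Pow(W, 2)), Rational(1, 2))
D = Mul(Rational(48, 5017), Pow(10034, Rational(1, 2))) (D = Mul(192, Pow(Pow(Add(Pow(-106, 2), Pow(170, 2)), Rational(1, 2)), -1)) = Mul(192, Pow(Pow(Add(11236, 28900), Rational(1, 2)), -1)) = Mul(192, Pow(Pow(40136, Rational(1, 2)), -1)) = Mul(192, Pow(Mul(2, Pow(10034, Rational(1, 2))), -1)) = Mul(192, Mul(Rational(1, 20068), Pow(10034, Rational(1, 2)))) = Mul(Rational(48, 5017), Pow(10034, Rational(1, 2))) ≈ 0.95837)
Add(Pow(Add(-10309, 1123), Rational(1, 2)), Mul(-1, D)) = Add(Pow(Add(-10309, 1123), Rational(1, 2)), Mul(-1, Mul(Rational(48, 5017), Pow(10034, Rational(1, 2))))) = Add(Pow(-9186, Rational(1, 2)), Mul(Rational(-48, 5017), Pow(10034, Rational(1, 2)))) = Add(Mul(I, Pow(9186, Rational(1, 2))), Mul(Rational(-48, 5017), Pow(10034, Rational(1, 2)))) = Add(Mul(Rational(-48, 5017), Pow(10034, Rational(1, 2))), Mul(I, Pow(9186, Rational(1, 2))))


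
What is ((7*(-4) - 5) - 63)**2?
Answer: 9216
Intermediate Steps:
((7*(-4) - 5) - 63)**2 = ((-28 - 5) - 63)**2 = (-33 - 63)**2 = (-96)**2 = 9216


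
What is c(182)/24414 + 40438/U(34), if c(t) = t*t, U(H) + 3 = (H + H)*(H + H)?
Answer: 43858436/4339119 ≈ 10.108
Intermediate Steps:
U(H) = -3 + 4*H**2 (U(H) = -3 + (H + H)*(H + H) = -3 + (2*H)*(2*H) = -3 + 4*H**2)
c(t) = t**2
c(182)/24414 + 40438/U(34) = 182**2/24414 + 40438/(-3 + 4*34**2) = 33124*(1/24414) + 40438/(-3 + 4*1156) = 1274/939 + 40438/(-3 + 4624) = 1274/939 + 40438/4621 = 43858436/4339119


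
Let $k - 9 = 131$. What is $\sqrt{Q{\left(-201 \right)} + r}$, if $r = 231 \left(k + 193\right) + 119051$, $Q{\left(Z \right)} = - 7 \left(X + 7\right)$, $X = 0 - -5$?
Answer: $\sqrt{195890} \approx 442.59$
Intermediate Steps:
$k = 140$ ($k = 9 + 131 = 140$)
$X = 5$ ($X = 0 + 5 = 5$)
$Q{\left(Z \right)} = -84$ ($Q{\left(Z \right)} = - 7 \left(5 + 7\right) = \left(-7\right) 12 = -84$)
$r = 195974$ ($r = 231 \left(140 + 193\right) + 119051 = 231 \cdot 333 + 119051 = 76923 + 119051 = 195974$)
$\sqrt{Q{\left(-201 \right)} + r} = \sqrt{-84 + 195974} = \sqrt{195890}$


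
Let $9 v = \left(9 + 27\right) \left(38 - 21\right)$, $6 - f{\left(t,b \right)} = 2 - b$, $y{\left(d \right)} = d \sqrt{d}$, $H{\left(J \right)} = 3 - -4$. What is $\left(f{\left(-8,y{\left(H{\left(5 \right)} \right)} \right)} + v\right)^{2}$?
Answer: $5527 + 1008 \sqrt{7} \approx 8193.9$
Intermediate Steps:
$H{\left(J \right)} = 7$ ($H{\left(J \right)} = 3 + 4 = 7$)
$y{\left(d \right)} = d^{\frac{3}{2}}$
$f{\left(t,b \right)} = 4 + b$ ($f{\left(t,b \right)} = 6 - \left(2 - b\right) = 6 + \left(-2 + b\right) = 4 + b$)
$v = 68$ ($v = \frac{\left(9 + 27\right) \left(38 - 21\right)}{9} = \frac{36 \cdot 17}{9} = \frac{1}{9} \cdot 612 = 68$)
$\left(f{\left(-8,y{\left(H{\left(5 \right)} \right)} \right)} + v\right)^{2} = \left(\left(4 + 7^{\frac{3}{2}}\right) + 68\right)^{2} = \left(\left(4 + 7 \sqrt{7}\right) + 68\right)^{2} = \left(72 + 7 \sqrt{7}\right)^{2}$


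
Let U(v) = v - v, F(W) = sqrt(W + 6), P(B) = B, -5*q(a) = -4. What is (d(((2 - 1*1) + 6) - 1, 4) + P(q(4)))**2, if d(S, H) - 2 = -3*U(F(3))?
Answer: 196/25 ≈ 7.8400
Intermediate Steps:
q(a) = 4/5 (q(a) = -1/5*(-4) = 4/5)
F(W) = sqrt(6 + W)
U(v) = 0
d(S, H) = 2 (d(S, H) = 2 - 3*0 = 2 + 0 = 2)
(d(((2 - 1*1) + 6) - 1, 4) + P(q(4)))**2 = (2 + 4/5)**2 = (14/5)**2 = 196/25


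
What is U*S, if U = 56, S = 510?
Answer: 28560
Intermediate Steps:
U*S = 56*510 = 28560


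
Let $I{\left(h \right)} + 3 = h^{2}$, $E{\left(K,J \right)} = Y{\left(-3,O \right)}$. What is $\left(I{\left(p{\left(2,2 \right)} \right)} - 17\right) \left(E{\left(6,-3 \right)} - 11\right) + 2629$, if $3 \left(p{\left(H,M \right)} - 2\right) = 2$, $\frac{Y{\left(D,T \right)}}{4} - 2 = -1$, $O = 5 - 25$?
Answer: $\frac{24473}{9} \approx 2719.2$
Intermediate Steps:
$O = -20$ ($O = 5 - 25 = -20$)
$Y{\left(D,T \right)} = 4$ ($Y{\left(D,T \right)} = 8 + 4 \left(-1\right) = 8 - 4 = 4$)
$p{\left(H,M \right)} = \frac{8}{3}$ ($p{\left(H,M \right)} = 2 + \frac{1}{3} \cdot 2 = 2 + \frac{2}{3} = \frac{8}{3}$)
$E{\left(K,J \right)} = 4$
$I{\left(h \right)} = -3 + h^{2}$
$\left(I{\left(p{\left(2,2 \right)} \right)} - 17\right) \left(E{\left(6,-3 \right)} - 11\right) + 2629 = \left(\left(-3 + \left(\frac{8}{3}\right)^{2}\right) - 17\right) \left(4 - 11\right) + 2629 = \left(\left(-3 + \frac{64}{9}\right) - 17\right) \left(4 - 11\right) + 2629 = \left(\frac{37}{9} - 17\right) \left(-7\right) + 2629 = \left(- \frac{116}{9}\right) \left(-7\right) + 2629 = \frac{812}{9} + 2629 = \frac{24473}{9}$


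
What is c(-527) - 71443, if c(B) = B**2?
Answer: 206286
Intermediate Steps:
c(-527) - 71443 = (-527)**2 - 71443 = 277729 - 71443 = 206286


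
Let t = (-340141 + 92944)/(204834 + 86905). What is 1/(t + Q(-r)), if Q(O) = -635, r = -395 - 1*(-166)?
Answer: -291739/185501462 ≈ -0.0015727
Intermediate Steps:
r = -229 (r = -395 + 166 = -229)
t = -247197/291739 ≈ -0.84732
1/(t + Q(-r)) = 1/(-247197/291739 - 635) = 1/(-185501462/291739) = -291739/185501462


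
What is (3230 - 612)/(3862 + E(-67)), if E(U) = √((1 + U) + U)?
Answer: 10110716/14915177 - 2618*I*√133/14915177 ≈ 0.67788 - 0.0020243*I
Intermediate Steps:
E(U) = √(1 + 2*U)
(3230 - 612)/(3862 + E(-67)) = (3230 - 612)/(3862 + √(1 + 2*(-67))) = 2618/(3862 + √(1 - 134)) = 2618/(3862 + √(-133)) = 2618/(3862 + I*√133)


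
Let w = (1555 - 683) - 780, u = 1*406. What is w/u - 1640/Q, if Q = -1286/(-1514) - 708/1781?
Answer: -448820379198/123673081 ≈ -3629.1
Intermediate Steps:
Q = 609227/1348217 (Q = -1286*(-1/1514) - 708*1/1781 = 643/757 - 708/1781 = 609227/1348217 ≈ 0.45188)
u = 406
w = 92 (w = 872 - 780 = 92)
w/u - 1640/Q = 92/406 - 1640/609227/1348217 = 92*(1/406) - 1640*1348217/609227 = 46/203 - 2211075880/609227 = -448820379198/123673081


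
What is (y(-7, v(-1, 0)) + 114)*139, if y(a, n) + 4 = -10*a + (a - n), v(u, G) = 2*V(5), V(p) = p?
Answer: 22657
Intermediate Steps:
v(u, G) = 10 (v(u, G) = 2*5 = 10)
y(a, n) = -4 - n - 9*a (y(a, n) = -4 + (-10*a + (a - n)) = -4 + (-n - 9*a) = -4 - n - 9*a)
(y(-7, v(-1, 0)) + 114)*139 = ((-4 - 1*10 - 9*(-7)) + 114)*139 = ((-4 - 10 + 63) + 114)*139 = (49 + 114)*139 = 163*139 = 22657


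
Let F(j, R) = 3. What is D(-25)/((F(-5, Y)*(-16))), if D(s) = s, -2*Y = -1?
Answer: 25/48 ≈ 0.52083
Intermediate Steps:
Y = ½ (Y = -½*(-1) = ½ ≈ 0.50000)
D(-25)/((F(-5, Y)*(-16))) = -25/(3*(-16)) = -25/(-48) = -25*(-1/48) = 25/48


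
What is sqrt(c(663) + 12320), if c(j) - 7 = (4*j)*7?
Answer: sqrt(30891) ≈ 175.76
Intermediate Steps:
c(j) = 7 + 28*j (c(j) = 7 + (4*j)*7 = 7 + 28*j)
sqrt(c(663) + 12320) = sqrt((7 + 28*663) + 12320) = sqrt((7 + 18564) + 12320) = sqrt(18571 + 12320) = sqrt(30891)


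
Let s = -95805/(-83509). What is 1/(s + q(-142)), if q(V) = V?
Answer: -83509/11762473 ≈ -0.0070996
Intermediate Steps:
s = 95805/83509 (s = -95805*(-1/83509) = 95805/83509 ≈ 1.1472)
1/(s + q(-142)) = 1/(95805/83509 - 142) = 1/(-11762473/83509) = -83509/11762473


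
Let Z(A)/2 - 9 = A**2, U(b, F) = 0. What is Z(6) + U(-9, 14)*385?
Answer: 90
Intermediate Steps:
Z(A) = 18 + 2*A**2
Z(6) + U(-9, 14)*385 = (18 + 2*6**2) + 0*385 = (18 + 2*36) + 0 = (18 + 72) + 0 = 90 + 0 = 90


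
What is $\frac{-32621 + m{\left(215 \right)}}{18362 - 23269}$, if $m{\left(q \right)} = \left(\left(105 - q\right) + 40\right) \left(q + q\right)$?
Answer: $\frac{62721}{4907} \approx 12.782$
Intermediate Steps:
$m{\left(q \right)} = 2 q \left(145 - q\right)$ ($m{\left(q \right)} = \left(145 - q\right) 2 q = 2 q \left(145 - q\right)$)
$\frac{-32621 + m{\left(215 \right)}}{18362 - 23269} = \frac{-32621 + 2 \cdot 215 \left(145 - 215\right)}{18362 - 23269} = \frac{-32621 + 2 \cdot 215 \left(145 - 215\right)}{-4907} = \left(-32621 + 2 \cdot 215 \left(-70\right)\right) \left(- \frac{1}{4907}\right) = \left(-32621 - 30100\right) \left(- \frac{1}{4907}\right) = \left(-62721\right) \left(- \frac{1}{4907}\right) = \frac{62721}{4907}$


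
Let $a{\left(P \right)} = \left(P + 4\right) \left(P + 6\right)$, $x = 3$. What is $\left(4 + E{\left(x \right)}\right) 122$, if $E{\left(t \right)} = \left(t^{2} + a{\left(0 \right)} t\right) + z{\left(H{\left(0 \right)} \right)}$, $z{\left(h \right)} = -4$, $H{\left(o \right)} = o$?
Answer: $9882$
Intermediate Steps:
$a{\left(P \right)} = \left(4 + P\right) \left(6 + P\right)$
$E{\left(t \right)} = -4 + t^{2} + 24 t$ ($E{\left(t \right)} = \left(t^{2} + \left(24 + 0^{2} + 10 \cdot 0\right) t\right) - 4 = \left(t^{2} + \left(24 + 0 + 0\right) t\right) - 4 = \left(t^{2} + 24 t\right) - 4 = -4 + t^{2} + 24 t$)
$\left(4 + E{\left(x \right)}\right) 122 = \left(4 + \left(-4 + 3^{2} + 24 \cdot 3\right)\right) 122 = \left(4 + \left(-4 + 9 + 72\right)\right) 122 = \left(4 + 77\right) 122 = 81 \cdot 122 = 9882$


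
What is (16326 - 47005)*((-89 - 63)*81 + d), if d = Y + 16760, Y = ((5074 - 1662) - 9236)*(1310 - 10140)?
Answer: -1577832259872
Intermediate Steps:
Y = 51425920 (Y = (3412 - 9236)*(-8830) = -5824*(-8830) = 51425920)
d = 51442680 (d = 51425920 + 16760 = 51442680)
(16326 - 47005)*((-89 - 63)*81 + d) = (16326 - 47005)*((-89 - 63)*81 + 51442680) = -30679*(-152*81 + 51442680) = -30679*(-12312 + 51442680) = -30679*51430368 = -1577832259872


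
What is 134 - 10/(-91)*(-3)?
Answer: 12164/91 ≈ 133.67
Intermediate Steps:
134 - 10/(-91)*(-3) = 134 - 10*(-1/91)*(-3) = 134 + (10/91)*(-3) = 134 - 30/91 = 12164/91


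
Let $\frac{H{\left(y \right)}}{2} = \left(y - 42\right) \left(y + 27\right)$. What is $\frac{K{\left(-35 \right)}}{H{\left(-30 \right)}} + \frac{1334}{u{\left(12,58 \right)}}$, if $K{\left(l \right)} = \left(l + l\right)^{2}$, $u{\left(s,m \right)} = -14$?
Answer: $- \frac{63461}{756} \approx -83.943$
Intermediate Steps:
$H{\left(y \right)} = 2 \left(-42 + y\right) \left(27 + y\right)$ ($H{\left(y \right)} = 2 \left(y - 42\right) \left(y + 27\right) = 2 \left(-42 + y\right) \left(27 + y\right)$)
$K{\left(l \right)} = 4 l^{2}$ ($K{\left(l \right)} = \left(2 l\right)^{2} = 4 l^{2}$)
$\frac{K{\left(-35 \right)}}{H{\left(-30 \right)}} + \frac{1334}{u{\left(12,58 \right)}} = \frac{4 \left(-35\right)^{2}}{-2268 - -900 + 2 \left(-30\right)^{2}} + \frac{1334}{-14} = \frac{4 \cdot 1225}{-2268 + 900 + 2 \cdot 900} + 1334 \left(- \frac{1}{14}\right) = \frac{4900}{-2268 + 900 + 1800} - \frac{667}{7} = \frac{4900}{432} - \frac{667}{7} = 4900 \cdot \frac{1}{432} - \frac{667}{7} = \frac{1225}{108} - \frac{667}{7} = - \frac{63461}{756}$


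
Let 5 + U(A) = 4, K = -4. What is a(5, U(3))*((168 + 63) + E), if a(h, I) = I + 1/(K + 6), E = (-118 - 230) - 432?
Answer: 549/2 ≈ 274.50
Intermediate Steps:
U(A) = -1 (U(A) = -5 + 4 = -1)
E = -780 (E = -348 - 432 = -780)
a(h, I) = ½ + I (a(h, I) = I + 1/(-4 + 6) = I + 1/2 = I + ½ = ½ + I)
a(5, U(3))*((168 + 63) + E) = (½ - 1)*((168 + 63) - 780) = -(231 - 780)/2 = -½*(-549) = 549/2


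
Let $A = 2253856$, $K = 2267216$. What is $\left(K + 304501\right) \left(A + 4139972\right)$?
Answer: $16443116162676$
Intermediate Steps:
$\left(K + 304501\right) \left(A + 4139972\right) = \left(2267216 + 304501\right) \left(2253856 + 4139972\right) = 2571717 \cdot 6393828 = 16443116162676$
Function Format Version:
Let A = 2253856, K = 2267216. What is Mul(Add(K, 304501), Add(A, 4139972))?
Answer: 16443116162676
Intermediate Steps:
Mul(Add(K, 304501), Add(A, 4139972)) = Mul(Add(2267216, 304501), Add(2253856, 4139972)) = Mul(2571717, 6393828) = 16443116162676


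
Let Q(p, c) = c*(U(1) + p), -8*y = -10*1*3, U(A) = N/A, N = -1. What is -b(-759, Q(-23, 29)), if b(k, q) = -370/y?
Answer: 296/3 ≈ 98.667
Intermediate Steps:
U(A) = -1/A
y = 15/4 (y = -(-10*1)*3/8 = -(-5)*3/4 = -1/8*(-30) = 15/4 ≈ 3.7500)
Q(p, c) = c*(-1 + p) (Q(p, c) = c*(-1/1 + p) = c*(-1*1 + p) = c*(-1 + p))
b(k, q) = -296/3 (b(k, q) = -370/15/4 = -370*4/15 = -296/3)
-b(-759, Q(-23, 29)) = -1*(-296/3) = 296/3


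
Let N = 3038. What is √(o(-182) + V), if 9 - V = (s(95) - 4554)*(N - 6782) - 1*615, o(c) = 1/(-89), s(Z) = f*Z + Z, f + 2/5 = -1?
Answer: I*√136176437993/89 ≈ 4146.3*I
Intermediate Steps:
f = -7/5 (f = -⅖ - 1 = -7/5 ≈ -1.4000)
s(Z) = -2*Z/5 (s(Z) = -7*Z/5 + Z = -2*Z/5)
o(c) = -1/89
V = -17191824 (V = 9 - ((-⅖*95 - 4554)*(3038 - 6782) - 1*615) = 9 - ((-38 - 4554)*(-3744) - 615) = 9 - (-4592*(-3744) - 615) = 9 - (17192448 - 615) = 9 - 1*17191833 = 9 - 17191833 = -17191824)
√(o(-182) + V) = √(-1/89 - 17191824) = √(-1530072337/89) = I*√136176437993/89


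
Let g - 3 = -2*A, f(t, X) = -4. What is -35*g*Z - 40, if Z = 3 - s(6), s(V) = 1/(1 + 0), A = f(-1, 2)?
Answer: -810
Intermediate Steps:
A = -4
s(V) = 1 (s(V) = 1/1 = 1)
g = 11 (g = 3 - 2*(-4) = 3 + 8 = 11)
Z = 2 (Z = 3 - 1*1 = 3 - 1 = 2)
-35*g*Z - 40 = -385*2 - 40 = -35*22 - 40 = -770 - 40 = -810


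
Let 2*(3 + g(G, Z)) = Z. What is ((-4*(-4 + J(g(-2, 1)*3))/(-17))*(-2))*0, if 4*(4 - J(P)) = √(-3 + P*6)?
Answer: 0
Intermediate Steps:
g(G, Z) = -3 + Z/2
J(P) = 4 - √(-3 + 6*P)/4 (J(P) = 4 - √(-3 + P*6)/4 = 4 - √(-3 + 6*P)/4)
((-4*(-4 + J(g(-2, 1)*3))/(-17))*(-2))*0 = ((-4*(-4 + (4 - √(-3 + 6*((-3 + (½)*1)*3))/4))/(-17))*(-2))*0 = ((-4*(-4 + (4 - √(-3 + 6*((-3 + ½)*3))/4))*(-1/17))*(-2))*0 = ((-4*(-4 + (4 - √(-3 + 6*(-5/2*3))/4))*(-1/17))*(-2))*0 = ((-4*(-4 + (4 - √(-3 + 6*(-15/2))/4))*(-1/17))*(-2))*0 = ((-4*(-4 + (4 - √(-3 - 45)/4))*(-1/17))*(-2))*0 = ((-4*(-4 + (4 - I*√3))*(-1/17))*(-2))*0 = ((-(-4)*I*√3*(-1/17))*(-2))*0 = (((4*I*√3)*(-1/17))*(-2))*0 = (-4*I*√3/17*(-2))*0 = (8*I*√3/17)*0 = 0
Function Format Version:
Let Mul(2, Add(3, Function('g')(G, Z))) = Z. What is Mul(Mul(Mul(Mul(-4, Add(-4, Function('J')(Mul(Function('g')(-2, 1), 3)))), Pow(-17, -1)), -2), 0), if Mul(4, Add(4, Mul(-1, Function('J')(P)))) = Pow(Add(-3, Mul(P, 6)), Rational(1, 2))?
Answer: 0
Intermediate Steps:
Function('g')(G, Z) = Add(-3, Mul(Rational(1, 2), Z))
Function('J')(P) = Add(4, Mul(Rational(-1, 4), Pow(Add(-3, Mul(6, P)), Rational(1, 2)))) (Function('J')(P) = Add(4, Mul(Rational(-1, 4), Pow(Add(-3, Mul(P, 6)), Rational(1, 2)))) = Add(4, Mul(Rational(-1, 4), Pow(Add(-3, Mul(6, P)), Rational(1, 2)))))
Mul(Mul(Mul(Mul(-4, Add(-4, Function('J')(Mul(Function('g')(-2, 1), 3)))), Pow(-17, -1)), -2), 0) = Mul(Mul(Mul(Mul(-4, Add(-4, Add(4, Mul(Rational(-1, 4), Pow(Add(-3, Mul(6, Mul(Add(-3, Mul(Rational(1, 2), 1)), 3))), Rational(1, 2)))))), Pow(-17, -1)), -2), 0) = Mul(Mul(Mul(Mul(-4, Add(-4, Add(4, Mul(Rational(-1, 4), Pow(Add(-3, Mul(6, Mul(Add(-3, Rational(1, 2)), 3))), Rational(1, 2)))))), Rational(-1, 17)), -2), 0) = Mul(Mul(Mul(Mul(-4, Add(-4, Add(4, Mul(Rational(-1, 4), Pow(Add(-3, Mul(6, Mul(Rational(-5, 2), 3))), Rational(1, 2)))))), Rational(-1, 17)), -2), 0) = Mul(Mul(Mul(Mul(-4, Add(-4, Add(4, Mul(Rational(-1, 4), Pow(Add(-3, Mul(6, Rational(-15, 2))), Rational(1, 2)))))), Rational(-1, 17)), -2), 0) = Mul(Mul(Mul(Mul(-4, Add(-4, Add(4, Mul(Rational(-1, 4), Pow(Add(-3, -45), Rational(1, 2)))))), Rational(-1, 17)), -2), 0) = Mul(Mul(Mul(Mul(-4, Add(-4, Add(4, Mul(Rational(-1, 4), Pow(-48, Rational(1, 2)))))), Rational(-1, 17)), -2), 0) = Mul(Mul(Mul(Mul(-4, Add(-4, Add(4, Mul(Rational(-1, 4), Mul(4, I, Pow(3, Rational(1, 2))))))), Rational(-1, 17)), -2), 0) = Mul(Mul(Mul(Mul(-4, Add(-4, Add(4, Mul(-1, I, Pow(3, Rational(1, 2)))))), Rational(-1, 17)), -2), 0) = Mul(Mul(Mul(Mul(-4, Mul(-1, I, Pow(3, Rational(1, 2)))), Rational(-1, 17)), -2), 0) = Mul(Mul(Mul(Mul(4, I, Pow(3, Rational(1, 2))), Rational(-1, 17)), -2), 0) = Mul(Mul(Mul(Rational(-4, 17), I, Pow(3, Rational(1, 2))), -2), 0) = Mul(Mul(Rational(8, 17), I, Pow(3, Rational(1, 2))), 0) = 0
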